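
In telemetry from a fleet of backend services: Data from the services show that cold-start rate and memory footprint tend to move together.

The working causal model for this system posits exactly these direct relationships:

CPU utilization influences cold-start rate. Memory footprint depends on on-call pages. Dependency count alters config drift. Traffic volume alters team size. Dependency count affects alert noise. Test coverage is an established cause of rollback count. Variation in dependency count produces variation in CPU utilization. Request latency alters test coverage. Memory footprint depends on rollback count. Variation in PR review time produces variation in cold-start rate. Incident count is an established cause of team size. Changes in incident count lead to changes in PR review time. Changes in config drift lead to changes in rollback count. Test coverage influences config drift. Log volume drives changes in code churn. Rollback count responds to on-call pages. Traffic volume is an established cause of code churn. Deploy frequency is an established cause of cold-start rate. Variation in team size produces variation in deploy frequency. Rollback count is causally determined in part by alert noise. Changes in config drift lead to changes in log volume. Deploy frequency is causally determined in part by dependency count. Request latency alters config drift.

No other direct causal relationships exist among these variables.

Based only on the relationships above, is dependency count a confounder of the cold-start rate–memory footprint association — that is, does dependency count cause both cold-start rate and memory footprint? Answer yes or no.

yes

Dependency count has a causal path to cold-start rate (dependency count → deploy frequency → cold-start rate) and to memory footprint (dependency count → config drift → rollback count → memory footprint), so it is a common cause of both — a confounder.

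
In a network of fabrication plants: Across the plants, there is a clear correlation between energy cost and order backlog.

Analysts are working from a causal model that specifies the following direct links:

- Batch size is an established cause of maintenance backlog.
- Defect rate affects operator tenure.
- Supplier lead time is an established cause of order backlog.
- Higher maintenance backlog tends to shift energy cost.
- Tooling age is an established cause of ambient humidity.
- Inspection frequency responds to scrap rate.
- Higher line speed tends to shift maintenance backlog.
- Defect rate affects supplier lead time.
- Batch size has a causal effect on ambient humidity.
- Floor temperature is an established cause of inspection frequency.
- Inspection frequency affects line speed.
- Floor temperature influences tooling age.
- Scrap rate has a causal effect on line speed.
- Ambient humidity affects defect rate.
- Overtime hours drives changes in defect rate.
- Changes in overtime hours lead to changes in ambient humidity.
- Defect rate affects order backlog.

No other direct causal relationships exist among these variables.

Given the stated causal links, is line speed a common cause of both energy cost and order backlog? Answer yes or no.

Line speed has no stated causal path to order backlog. A confounder must cause both variables, so line speed does not qualify.

no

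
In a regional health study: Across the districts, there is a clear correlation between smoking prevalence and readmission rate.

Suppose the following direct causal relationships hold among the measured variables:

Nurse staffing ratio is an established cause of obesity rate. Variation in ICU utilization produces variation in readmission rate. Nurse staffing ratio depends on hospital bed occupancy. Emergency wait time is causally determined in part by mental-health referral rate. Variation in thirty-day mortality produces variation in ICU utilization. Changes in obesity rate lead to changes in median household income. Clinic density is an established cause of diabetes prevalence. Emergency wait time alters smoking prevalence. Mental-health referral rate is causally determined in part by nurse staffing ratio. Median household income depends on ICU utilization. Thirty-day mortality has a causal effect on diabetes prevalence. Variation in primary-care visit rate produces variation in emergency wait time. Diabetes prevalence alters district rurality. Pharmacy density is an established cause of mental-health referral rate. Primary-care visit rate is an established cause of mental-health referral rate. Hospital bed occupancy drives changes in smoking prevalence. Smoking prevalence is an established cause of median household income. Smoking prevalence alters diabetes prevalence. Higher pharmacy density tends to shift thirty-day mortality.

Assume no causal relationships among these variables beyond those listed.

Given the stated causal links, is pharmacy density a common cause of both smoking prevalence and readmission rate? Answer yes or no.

Pharmacy density has a causal path to smoking prevalence (pharmacy density → mental-health referral rate → emergency wait time → smoking prevalence) and to readmission rate (pharmacy density → thirty-day mortality → ICU utilization → readmission rate), so it is a common cause of both — a confounder.

yes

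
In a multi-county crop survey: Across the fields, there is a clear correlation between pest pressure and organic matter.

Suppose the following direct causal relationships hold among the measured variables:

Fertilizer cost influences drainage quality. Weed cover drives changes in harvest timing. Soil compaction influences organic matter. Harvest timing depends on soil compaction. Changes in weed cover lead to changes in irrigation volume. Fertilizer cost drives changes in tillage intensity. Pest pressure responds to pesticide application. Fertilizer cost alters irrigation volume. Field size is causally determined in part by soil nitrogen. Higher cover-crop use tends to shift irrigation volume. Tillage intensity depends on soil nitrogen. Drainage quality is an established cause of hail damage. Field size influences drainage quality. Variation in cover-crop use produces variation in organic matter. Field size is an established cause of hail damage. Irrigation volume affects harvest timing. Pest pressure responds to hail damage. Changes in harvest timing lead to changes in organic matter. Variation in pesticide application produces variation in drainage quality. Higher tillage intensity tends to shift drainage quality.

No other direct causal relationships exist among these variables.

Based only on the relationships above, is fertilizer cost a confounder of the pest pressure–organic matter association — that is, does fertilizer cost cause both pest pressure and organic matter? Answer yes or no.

Fertilizer cost has a causal path to pest pressure (fertilizer cost → drainage quality → hail damage → pest pressure) and to organic matter (fertilizer cost → irrigation volume → harvest timing → organic matter), so it is a common cause of both — a confounder.

yes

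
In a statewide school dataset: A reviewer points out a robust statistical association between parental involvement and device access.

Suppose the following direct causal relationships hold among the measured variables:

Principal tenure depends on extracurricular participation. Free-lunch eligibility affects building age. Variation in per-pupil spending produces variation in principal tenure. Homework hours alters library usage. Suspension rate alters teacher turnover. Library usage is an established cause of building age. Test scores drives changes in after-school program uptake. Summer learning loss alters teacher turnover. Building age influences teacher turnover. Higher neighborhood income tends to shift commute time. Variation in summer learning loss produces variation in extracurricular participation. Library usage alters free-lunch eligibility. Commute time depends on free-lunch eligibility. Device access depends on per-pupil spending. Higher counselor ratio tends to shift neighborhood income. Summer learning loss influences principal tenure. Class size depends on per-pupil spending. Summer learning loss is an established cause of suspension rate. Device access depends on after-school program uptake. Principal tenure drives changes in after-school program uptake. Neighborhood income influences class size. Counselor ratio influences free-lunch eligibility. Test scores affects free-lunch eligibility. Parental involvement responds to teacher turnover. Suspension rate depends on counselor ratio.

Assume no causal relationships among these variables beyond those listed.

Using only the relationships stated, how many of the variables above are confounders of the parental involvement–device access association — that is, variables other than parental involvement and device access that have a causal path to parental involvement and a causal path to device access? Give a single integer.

2

The common causes are: summer learning loss (to parental involvement via summer learning loss → teacher turnover → parental involvement; to device access via summer learning loss → principal tenure → after-school program uptake → device access); test scores (to parental involvement via test scores → free-lunch eligibility → building age → teacher turnover → parental involvement; to device access via test scores → after-school program uptake → device access).
Every other variable lacks a causal path to at least one of parental involvement and device access.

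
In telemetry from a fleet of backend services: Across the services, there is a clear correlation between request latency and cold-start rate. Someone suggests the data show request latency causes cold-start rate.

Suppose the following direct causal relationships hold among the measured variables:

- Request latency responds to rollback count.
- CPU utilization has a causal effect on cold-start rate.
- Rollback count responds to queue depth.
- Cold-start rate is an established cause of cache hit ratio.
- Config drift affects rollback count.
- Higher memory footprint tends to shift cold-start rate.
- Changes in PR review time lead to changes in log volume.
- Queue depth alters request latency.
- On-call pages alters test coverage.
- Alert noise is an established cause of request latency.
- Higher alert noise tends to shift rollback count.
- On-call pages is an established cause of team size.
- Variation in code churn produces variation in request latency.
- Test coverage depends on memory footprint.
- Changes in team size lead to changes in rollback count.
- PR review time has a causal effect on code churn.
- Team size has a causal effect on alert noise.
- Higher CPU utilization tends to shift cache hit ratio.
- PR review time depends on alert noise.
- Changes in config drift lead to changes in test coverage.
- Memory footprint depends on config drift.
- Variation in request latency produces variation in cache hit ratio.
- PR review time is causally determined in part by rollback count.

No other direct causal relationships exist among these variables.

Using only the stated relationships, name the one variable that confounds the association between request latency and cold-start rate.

config drift

Config drift has a causal path to request latency (config drift → rollback count → request latency) and a separate causal path to cold-start rate (config drift → memory footprint → cold-start rate), so it is a common cause of both.
No stated relationship gives request latency a causal route to cold-start rate, so the correlation is explained by the shared upstream cause rather than a direct effect.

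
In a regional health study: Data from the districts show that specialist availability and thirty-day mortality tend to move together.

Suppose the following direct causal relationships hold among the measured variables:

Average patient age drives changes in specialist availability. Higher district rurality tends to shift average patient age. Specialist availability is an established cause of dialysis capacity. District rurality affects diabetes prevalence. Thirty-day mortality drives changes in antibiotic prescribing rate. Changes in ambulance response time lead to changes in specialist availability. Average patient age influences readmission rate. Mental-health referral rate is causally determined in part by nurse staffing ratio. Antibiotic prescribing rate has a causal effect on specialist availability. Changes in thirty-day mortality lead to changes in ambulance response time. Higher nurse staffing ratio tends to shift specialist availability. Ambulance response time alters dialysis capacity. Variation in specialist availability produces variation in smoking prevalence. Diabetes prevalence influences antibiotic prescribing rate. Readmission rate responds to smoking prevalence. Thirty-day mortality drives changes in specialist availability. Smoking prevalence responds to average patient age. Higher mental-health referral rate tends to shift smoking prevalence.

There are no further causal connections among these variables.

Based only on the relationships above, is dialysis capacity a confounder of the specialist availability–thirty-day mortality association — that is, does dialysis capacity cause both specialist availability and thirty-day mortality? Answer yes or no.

Dialysis capacity has no stated causal path to either specialist availability or thirty-day mortality. A confounder must cause both variables, so dialysis capacity does not qualify.

no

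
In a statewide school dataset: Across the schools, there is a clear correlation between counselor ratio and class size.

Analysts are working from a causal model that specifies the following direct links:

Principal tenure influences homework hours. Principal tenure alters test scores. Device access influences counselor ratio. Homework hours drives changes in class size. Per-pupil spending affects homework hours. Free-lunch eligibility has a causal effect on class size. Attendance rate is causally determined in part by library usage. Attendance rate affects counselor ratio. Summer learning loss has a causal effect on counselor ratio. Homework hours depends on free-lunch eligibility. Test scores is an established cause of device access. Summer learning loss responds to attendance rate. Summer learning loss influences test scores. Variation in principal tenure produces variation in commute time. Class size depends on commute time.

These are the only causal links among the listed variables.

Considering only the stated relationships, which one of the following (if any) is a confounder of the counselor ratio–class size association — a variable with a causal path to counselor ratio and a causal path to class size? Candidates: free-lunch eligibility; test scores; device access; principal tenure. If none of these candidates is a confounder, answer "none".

principal tenure

Principal tenure causes counselor ratio (principal tenure → test scores → device access → counselor ratio) and also causes class size (principal tenure → commute time → class size); it is a common cause of both.
Each of the other candidates lacks a causal path to at least one of counselor ratio and class size, so they do not confound the relationship.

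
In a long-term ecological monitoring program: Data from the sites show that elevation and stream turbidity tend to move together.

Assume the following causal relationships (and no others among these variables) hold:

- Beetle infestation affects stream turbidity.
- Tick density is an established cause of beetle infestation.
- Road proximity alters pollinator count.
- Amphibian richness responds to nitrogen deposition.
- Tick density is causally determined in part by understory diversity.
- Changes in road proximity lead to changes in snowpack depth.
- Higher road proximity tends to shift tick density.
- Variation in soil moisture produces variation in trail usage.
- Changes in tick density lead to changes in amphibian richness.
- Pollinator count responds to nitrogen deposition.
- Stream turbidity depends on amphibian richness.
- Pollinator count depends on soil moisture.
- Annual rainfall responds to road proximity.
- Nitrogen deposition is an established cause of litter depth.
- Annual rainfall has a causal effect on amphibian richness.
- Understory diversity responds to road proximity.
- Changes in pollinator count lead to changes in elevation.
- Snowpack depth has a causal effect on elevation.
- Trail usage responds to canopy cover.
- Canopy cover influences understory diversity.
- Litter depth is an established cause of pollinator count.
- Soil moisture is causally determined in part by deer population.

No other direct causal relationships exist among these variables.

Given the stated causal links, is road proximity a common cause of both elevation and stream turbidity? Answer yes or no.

Road proximity has a causal path to elevation (road proximity → pollinator count → elevation) and to stream turbidity (road proximity → annual rainfall → amphibian richness → stream turbidity), so it is a common cause of both — a confounder.

yes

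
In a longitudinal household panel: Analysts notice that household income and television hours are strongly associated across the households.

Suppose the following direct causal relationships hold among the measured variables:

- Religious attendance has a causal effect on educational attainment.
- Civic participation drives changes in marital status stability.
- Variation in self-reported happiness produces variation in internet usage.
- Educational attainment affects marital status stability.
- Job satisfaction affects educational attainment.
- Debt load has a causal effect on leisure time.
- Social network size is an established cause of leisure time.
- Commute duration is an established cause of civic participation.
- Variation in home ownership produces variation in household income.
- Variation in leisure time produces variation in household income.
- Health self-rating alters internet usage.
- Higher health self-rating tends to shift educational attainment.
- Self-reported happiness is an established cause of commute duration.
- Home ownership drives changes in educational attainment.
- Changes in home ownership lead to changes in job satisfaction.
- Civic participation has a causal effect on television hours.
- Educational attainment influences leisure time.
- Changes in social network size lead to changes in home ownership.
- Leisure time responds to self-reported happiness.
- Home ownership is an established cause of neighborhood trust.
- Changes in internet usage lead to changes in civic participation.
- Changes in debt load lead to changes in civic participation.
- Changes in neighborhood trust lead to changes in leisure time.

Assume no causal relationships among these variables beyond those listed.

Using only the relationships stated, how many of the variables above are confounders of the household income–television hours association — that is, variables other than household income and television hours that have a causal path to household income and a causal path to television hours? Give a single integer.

The common causes are: debt load (to household income via debt load → leisure time → household income; to television hours via debt load → civic participation → television hours); health self-rating (to household income via health self-rating → educational attainment → leisure time → household income; to television hours via health self-rating → internet usage → civic participation → television hours); self-reported happiness (to household income via self-reported happiness → leisure time → household income; to television hours via self-reported happiness → internet usage → civic participation → television hours).
Every other variable lacks a causal path to at least one of household income and television hours.

3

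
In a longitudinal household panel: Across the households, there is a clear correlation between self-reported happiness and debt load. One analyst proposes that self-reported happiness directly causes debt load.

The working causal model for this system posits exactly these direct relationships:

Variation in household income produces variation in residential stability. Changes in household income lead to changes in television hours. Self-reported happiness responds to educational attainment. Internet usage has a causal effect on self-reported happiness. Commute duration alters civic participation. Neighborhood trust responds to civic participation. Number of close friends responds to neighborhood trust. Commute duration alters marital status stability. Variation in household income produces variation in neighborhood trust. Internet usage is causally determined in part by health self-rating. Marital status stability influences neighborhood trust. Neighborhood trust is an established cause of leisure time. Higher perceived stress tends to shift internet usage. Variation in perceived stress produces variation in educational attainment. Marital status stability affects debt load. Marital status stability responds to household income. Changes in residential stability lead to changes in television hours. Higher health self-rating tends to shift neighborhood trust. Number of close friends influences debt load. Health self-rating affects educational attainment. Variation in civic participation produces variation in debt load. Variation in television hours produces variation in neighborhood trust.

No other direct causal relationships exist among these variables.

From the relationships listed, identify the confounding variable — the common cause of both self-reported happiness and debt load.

health self-rating

Health self-rating has a causal path to self-reported happiness (health self-rating → internet usage → self-reported happiness) and a separate causal path to debt load (health self-rating → neighborhood trust → number of close friends → debt load), so it is a common cause of both.
No stated relationship gives self-reported happiness a causal route to debt load, so the correlation is explained by the shared upstream cause rather than a direct effect.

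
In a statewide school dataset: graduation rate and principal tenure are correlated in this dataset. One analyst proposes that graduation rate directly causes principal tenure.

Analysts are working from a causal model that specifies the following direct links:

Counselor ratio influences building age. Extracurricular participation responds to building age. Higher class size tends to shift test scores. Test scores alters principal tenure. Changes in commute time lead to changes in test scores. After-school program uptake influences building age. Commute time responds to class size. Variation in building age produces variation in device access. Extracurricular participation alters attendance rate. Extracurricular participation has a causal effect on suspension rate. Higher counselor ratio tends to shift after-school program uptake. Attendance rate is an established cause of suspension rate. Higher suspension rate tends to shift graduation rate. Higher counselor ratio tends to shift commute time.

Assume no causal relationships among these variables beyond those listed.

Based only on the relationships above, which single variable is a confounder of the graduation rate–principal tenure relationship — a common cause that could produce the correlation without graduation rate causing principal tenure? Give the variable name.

Counselor ratio has a causal path to graduation rate (counselor ratio → building age → extracurricular participation → suspension rate → graduation rate) and a separate causal path to principal tenure (counselor ratio → commute time → test scores → principal tenure), so it is a common cause of both.
No stated relationship gives graduation rate a causal route to principal tenure, so the correlation is explained by the shared upstream cause rather than a direct effect.

counselor ratio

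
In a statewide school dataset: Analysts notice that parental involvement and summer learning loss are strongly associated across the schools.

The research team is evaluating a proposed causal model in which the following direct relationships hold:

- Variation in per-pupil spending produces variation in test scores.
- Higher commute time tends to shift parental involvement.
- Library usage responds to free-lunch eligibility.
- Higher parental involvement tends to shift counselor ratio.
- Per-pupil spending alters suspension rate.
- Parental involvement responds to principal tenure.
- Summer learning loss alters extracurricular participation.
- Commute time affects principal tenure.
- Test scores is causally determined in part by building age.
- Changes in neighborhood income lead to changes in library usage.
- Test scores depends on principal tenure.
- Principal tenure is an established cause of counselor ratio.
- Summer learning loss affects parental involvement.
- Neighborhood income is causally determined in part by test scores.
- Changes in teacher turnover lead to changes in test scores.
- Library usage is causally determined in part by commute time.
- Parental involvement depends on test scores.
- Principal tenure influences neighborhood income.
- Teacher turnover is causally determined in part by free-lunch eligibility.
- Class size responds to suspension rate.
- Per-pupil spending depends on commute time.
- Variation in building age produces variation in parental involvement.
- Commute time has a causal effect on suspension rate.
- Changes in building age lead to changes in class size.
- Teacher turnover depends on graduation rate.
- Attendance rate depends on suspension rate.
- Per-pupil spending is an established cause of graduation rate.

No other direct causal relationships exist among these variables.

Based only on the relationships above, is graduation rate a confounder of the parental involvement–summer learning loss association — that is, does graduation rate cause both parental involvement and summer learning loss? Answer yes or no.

no

Graduation rate has no stated causal path to summer learning loss. A confounder must cause both variables, so graduation rate does not qualify.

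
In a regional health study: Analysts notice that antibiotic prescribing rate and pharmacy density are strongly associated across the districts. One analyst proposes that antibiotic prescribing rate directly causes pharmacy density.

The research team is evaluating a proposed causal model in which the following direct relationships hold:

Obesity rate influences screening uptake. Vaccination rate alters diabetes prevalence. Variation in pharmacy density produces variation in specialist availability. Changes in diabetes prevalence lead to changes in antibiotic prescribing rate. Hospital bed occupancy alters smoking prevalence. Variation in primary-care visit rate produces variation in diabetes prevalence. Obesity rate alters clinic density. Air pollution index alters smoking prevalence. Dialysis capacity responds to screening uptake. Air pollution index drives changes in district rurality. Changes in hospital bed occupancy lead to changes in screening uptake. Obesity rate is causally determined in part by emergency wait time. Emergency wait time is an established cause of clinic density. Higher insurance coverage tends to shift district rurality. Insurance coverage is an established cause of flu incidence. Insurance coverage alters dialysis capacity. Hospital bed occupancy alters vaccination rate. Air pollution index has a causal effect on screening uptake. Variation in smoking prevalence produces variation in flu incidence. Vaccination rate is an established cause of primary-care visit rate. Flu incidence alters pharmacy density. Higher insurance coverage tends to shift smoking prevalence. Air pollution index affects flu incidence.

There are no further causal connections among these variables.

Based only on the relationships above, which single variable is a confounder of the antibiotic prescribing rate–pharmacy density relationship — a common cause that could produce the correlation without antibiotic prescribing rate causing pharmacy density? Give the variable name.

Hospital bed occupancy has a causal path to antibiotic prescribing rate (hospital bed occupancy → vaccination rate → diabetes prevalence → antibiotic prescribing rate) and a separate causal path to pharmacy density (hospital bed occupancy → smoking prevalence → flu incidence → pharmacy density), so it is a common cause of both.
No stated relationship gives antibiotic prescribing rate a causal route to pharmacy density, so the correlation is explained by the shared upstream cause rather than a direct effect.

hospital bed occupancy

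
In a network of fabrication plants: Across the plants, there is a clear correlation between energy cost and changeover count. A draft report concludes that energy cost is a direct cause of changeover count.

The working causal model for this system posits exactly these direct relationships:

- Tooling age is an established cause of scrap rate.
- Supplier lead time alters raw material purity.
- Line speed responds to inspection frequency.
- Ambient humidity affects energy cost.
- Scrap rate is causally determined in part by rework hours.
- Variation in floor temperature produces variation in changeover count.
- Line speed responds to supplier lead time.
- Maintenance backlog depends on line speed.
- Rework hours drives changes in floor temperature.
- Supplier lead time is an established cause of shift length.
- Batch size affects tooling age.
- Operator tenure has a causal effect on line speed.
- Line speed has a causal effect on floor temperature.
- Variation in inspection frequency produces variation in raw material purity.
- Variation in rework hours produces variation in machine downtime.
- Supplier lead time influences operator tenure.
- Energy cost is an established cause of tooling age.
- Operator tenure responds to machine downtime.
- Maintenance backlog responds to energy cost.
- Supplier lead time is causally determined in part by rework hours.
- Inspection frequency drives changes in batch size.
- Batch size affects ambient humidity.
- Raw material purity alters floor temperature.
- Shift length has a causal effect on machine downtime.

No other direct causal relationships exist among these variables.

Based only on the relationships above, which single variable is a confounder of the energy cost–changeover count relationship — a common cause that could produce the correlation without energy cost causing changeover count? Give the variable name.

inspection frequency

Inspection frequency has a causal path to energy cost (inspection frequency → batch size → ambient humidity → energy cost) and a separate causal path to changeover count (inspection frequency → raw material purity → floor temperature → changeover count), so it is a common cause of both.
No stated relationship gives energy cost a causal route to changeover count, so the correlation is explained by the shared upstream cause rather than a direct effect.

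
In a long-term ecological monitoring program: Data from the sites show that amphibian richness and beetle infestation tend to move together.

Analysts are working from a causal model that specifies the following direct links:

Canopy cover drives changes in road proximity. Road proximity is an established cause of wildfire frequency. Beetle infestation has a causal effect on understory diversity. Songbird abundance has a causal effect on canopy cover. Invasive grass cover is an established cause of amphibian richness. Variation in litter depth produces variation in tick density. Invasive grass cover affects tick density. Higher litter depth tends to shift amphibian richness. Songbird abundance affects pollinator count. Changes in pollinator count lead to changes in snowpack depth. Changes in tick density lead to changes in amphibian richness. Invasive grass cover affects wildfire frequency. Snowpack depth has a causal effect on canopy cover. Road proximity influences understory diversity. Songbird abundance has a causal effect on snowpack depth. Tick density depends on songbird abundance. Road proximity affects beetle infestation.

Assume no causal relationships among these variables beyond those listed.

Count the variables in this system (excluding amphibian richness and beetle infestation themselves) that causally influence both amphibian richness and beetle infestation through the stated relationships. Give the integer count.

1

The common causes are: songbird abundance (to amphibian richness via songbird abundance → tick density → amphibian richness; to beetle infestation via songbird abundance → canopy cover → road proximity → beetle infestation).
Every other variable lacks a causal path to at least one of amphibian richness and beetle infestation.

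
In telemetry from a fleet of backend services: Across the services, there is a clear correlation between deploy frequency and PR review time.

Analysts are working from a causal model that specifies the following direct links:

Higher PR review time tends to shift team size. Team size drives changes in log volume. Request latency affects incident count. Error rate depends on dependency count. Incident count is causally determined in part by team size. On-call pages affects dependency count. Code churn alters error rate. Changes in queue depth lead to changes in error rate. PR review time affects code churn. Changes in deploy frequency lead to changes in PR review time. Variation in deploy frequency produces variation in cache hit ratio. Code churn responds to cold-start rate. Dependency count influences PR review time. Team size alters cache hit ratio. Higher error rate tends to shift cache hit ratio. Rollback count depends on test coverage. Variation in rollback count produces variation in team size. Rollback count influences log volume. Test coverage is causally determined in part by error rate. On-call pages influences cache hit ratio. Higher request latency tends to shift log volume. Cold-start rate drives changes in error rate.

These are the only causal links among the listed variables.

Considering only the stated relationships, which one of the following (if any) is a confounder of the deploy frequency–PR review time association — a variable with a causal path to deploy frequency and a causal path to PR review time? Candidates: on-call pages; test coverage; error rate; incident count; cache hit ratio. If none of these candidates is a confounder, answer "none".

None of the listed candidates has causal paths to both deploy frequency and PR review time in the stated relationships, so none is a common cause.

none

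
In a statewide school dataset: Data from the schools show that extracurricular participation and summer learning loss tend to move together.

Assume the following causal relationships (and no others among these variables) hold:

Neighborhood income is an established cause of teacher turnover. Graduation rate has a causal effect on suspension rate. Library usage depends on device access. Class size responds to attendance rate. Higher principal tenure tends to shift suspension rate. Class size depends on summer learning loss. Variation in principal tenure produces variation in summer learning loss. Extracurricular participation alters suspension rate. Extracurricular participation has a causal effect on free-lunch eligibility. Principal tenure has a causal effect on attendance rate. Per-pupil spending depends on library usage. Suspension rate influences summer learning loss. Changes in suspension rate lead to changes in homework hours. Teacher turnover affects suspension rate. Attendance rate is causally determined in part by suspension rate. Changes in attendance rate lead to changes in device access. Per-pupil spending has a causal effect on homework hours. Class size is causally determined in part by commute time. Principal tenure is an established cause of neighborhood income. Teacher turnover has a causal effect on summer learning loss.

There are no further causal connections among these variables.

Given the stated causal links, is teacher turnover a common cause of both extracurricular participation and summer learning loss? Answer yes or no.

Teacher turnover has no stated causal path to extracurricular participation. A confounder must cause both variables, so teacher turnover does not qualify.

no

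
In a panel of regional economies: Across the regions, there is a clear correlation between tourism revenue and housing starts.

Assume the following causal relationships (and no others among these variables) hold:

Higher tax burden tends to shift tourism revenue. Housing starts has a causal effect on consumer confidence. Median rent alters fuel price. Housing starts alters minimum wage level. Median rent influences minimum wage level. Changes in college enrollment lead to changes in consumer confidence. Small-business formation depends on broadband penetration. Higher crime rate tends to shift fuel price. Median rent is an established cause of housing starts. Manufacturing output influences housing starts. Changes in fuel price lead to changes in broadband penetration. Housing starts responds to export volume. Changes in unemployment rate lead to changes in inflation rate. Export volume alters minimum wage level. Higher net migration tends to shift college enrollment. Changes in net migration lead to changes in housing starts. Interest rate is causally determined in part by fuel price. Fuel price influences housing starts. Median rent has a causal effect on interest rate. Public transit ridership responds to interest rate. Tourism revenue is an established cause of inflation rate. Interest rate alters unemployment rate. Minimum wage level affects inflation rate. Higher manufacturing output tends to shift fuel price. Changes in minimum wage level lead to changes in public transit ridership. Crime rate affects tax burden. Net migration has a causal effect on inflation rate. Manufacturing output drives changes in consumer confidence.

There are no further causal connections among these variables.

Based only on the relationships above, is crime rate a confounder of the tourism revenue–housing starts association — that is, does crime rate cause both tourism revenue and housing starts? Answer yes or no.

yes

Crime rate has a causal path to tourism revenue (crime rate → tax burden → tourism revenue) and to housing starts (crime rate → fuel price → housing starts), so it is a common cause of both — a confounder.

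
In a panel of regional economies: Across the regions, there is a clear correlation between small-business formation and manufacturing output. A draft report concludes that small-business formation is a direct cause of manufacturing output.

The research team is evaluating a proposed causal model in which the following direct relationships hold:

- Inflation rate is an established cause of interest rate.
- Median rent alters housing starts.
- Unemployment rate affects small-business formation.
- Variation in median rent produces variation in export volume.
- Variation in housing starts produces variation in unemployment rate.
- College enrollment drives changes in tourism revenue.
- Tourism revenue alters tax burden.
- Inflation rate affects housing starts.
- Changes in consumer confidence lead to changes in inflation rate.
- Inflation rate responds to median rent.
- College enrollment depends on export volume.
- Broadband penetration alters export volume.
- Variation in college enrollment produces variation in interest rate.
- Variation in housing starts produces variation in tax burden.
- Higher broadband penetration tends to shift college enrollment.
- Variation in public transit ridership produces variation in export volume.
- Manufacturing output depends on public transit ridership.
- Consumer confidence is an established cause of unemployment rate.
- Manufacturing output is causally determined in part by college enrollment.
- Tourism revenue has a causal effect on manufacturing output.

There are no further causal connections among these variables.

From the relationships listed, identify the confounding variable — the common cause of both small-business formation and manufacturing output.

Median rent has a causal path to small-business formation (median rent → housing starts → unemployment rate → small-business formation) and a separate causal path to manufacturing output (median rent → export volume → college enrollment → manufacturing output), so it is a common cause of both.
No stated relationship gives small-business formation a causal route to manufacturing output, so the correlation is explained by the shared upstream cause rather than a direct effect.

median rent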